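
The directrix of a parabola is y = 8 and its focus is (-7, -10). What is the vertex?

The vertex is the midpoint between the focus and the directrix along the axis of symmetry.
Axis is vertical (directrix is horizontal). Vertex y-coordinate = (-10 + 8)/2 = -1; x-coordinate = -7.

(-7, -1)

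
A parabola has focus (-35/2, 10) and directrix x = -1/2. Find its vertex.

The vertex is the midpoint between the focus and the directrix along the axis of symmetry.
Axis is horizontal (directrix is vertical). Vertex x-coordinate = (-35/2 + (-1/2))/2 = -9; y-coordinate = 10.

(-9, 10)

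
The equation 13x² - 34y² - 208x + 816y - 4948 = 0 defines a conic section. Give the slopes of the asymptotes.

√442/34 and -√442/34

13(x² - 16x) -34(y² - 24y) = 4948
Complete the square: 13(x - 8)² -34(y - 12)² = 4948 + 832 - 4896 = 884
Divide through by 884 to get (x - 8)²/68 - (y - 12)²/26 = 1.
Hyperbola, center (8, 12), transverse axis horizontal; a² = 68, b² = 26.
For a horizontal hyperbola the asymptotes have slope ±b/a.
Here that is ±√26/2√17 = ±√442/34.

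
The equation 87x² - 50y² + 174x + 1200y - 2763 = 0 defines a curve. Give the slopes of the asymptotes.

√174/10 and -√174/10

Group: 87(x² + 2x) -50(y² - 24y) = 2763
Complete the square: 87(x + 1)² -50(y - 12)² = 2763 + 87 - 7200 = -4350
Dividing both sides by -4350: (y - 12)²/87 - (x + 1)²/50 = 1
Hyperbola, center (-1, 12), transverse axis vertical; a² = 87, b² = 50.
For a vertical hyperbola the asymptotes have slope ±a/b.
Here that is ±√87/5√2 = ±√174/10.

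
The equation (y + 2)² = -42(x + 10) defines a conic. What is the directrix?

Vertex (-10, -2); 4p = -42 so p = -21/2. Opens left.
Directrix is the vertical line x = h − p = -10 − (-21/2) = 1/2.

x = 1/2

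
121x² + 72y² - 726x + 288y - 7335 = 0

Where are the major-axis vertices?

(3, -13) and (3, 9)

Collect terms: 121(x² - 6x) + 72(y² + 4y) = 7335
Complete the square: 121(x - 3)² + 72(y + 2)² = 7335 + 1089 + 288 = 8712
Divide by 8712: (x - 3)²/72 + (y + 2)²/121 = 1
Ellipse, center (3, -2), major axis vertical; a² = 121, b² = 72.
a = 11. Vertices at (h, k ± a).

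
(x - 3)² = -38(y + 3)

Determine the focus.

(3, -25/2)

Vertex (3, -3); 4p = -38 so p = -19/2. Opens down.
Focus is p units from the vertex along the axis: (h, k + p).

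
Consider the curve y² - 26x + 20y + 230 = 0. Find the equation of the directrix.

x = -3/2

Only y is squared. Complete the square in y: (y + 10)² = 26(x - 5).
Vertex (5, -10); 4p = 26 so p = 13/2. Opens right.
Directrix is the vertical line x = h − p = 5 − (13/2) = -3/2.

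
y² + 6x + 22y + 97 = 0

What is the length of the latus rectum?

6

Only y is squared. Complete the square in y: (y + 11)² = -6(x - 4).
Vertex (4, -11); 4p = -6 so p = -3/2. Opens left.
Latus rectum length = |4p| = 6.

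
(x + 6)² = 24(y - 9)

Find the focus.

(-6, 15)

Vertex (-6, 9); 4p = 24 so p = 6. Opens up.
Focus is p units from the vertex along the axis: (h, k + p).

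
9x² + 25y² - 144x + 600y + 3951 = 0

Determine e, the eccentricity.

9(x² - 16x) + 25(y² + 24y) = -3951
Complete the square: 9(x - 8)² + 25(y + 12)² = -3951 + 576 + 3600 = 225
Divide by 225: (x - 8)²/25 + (y + 12)²/9 = 1
Ellipse, center (8, -12), major axis horizontal; a² = 25, b² = 9.
c² = a² - b² = 16, so c = 4.
e = c/a = 4/5.

e = 4/5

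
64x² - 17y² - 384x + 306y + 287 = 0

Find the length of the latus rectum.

64(x² - 6x) -17(y² - 18y) = -287
64(x - 3)² -17(y - 9)² = -287 + 576 - 1377 = -1088
Divide by -1088: (y - 9)²/64 - (x - 3)²/17 = 1
Hyperbola, center (3, 9), transverse axis vertical; a² = 64, b² = 17.
Latus rectum length = 2b²/a = 2·17/8 = 17/4.

17/4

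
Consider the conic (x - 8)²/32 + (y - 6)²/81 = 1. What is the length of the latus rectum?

64/9

Center (8, 6). The larger denominator 81 sits under the y-term, so the major axis is vertical; a² = 81, b² = 32.
Latus rectum length = 2b²/a = 2·32/9 = 64/9.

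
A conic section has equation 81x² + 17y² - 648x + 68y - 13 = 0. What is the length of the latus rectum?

34/9

81(x² - 8x) + 17(y² + 4y) = 13
81(x - 4)² + 17(y + 2)² = 13 + 1296 + 68 = 1377
Divide by 1377: (x - 4)²/17 + (y + 2)²/81 = 1
Ellipse, center (4, -2), major axis vertical; a² = 81, b² = 17.
Latus rectum length = 2b²/a = 2·17/9 = 34/9.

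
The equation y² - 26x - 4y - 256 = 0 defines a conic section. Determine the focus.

Only y is squared. Complete the square in y: (y - 2)² = 26(x + 10).
Vertex (-10, 2); 4p = 26 so p = 13/2. Opens right.
Focus is p units from the vertex along the axis: (h + p, k).

(-7/2, 2)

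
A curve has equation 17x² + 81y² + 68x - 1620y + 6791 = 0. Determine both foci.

Group the x- and y-terms: 17(x² + 4x) + 81(y² - 20y) = -6791
Completing the square gives 17(x + 2)² + 81(y - 10)² = -6791 + 68 + 8100 = 1377.
Dividing both sides by 1377: (x + 2)²/81 + (y - 10)²/17 = 1
Ellipse, center (-2, 10), major axis horizontal; a² = 81, b² = 17.
c² = a² - b² = 81 - 17 = 64, so c = 8.
Foci lie on the horizontal axis through the center: (h ± c, k).

(-10, 10) and (6, 10)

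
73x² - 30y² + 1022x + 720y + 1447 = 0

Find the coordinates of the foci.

(-7, 12 - √103) and (-7, 12 + √103)

73(x² + 14x) -30(y² - 24y) = -1447
Complete the square in x and y: 73(x + 7)² -30(y - 12)² = -1447 + 3577 - 4320 = -2190
Divide by -2190: (y - 12)²/73 - (x + 7)²/30 = 1
Hyperbola, center (-7, 12), transverse axis vertical; a² = 73, b² = 30.
c² = a² + b² = 73 + 30 = 103, so c = √103.
Foci lie on the vertical axis through the center: (h, k ± c).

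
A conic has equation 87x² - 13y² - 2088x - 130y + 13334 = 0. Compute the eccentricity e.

Rearranging, 87(x² - 24x) -13(y² + 10y) = -13334.
87(x - 12)² -13(y + 5)² = -13334 + 12528 - 325 = -1131
Divide through by -1131 to get (y + 5)²/87 - (x - 12)²/13 = 1.
Hyperbola, center (12, -5), transverse axis vertical; a² = 87, b² = 13.
c² = a² + b² = 100, so c = 10.
e = c/a = 10/√87 = 10√87/87.

e = 10√87/87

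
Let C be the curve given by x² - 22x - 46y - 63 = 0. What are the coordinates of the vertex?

Only x is squared. Complete the square in x: (x - 11)² = 46(y + 4).
Vertex (11, -4); 4p = 46 so p = 23/2. Opens up.

(11, -4)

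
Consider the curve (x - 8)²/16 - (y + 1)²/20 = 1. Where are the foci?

(2, -1) and (14, -1)

Center (8, -1). The positive term is the x-term, so the transverse axis is horizontal; a² = 16, b² = 20.
c² = a² + b² = 16 + 20 = 36, so c = 6.
Foci lie on the horizontal axis through the center: (h ± c, k).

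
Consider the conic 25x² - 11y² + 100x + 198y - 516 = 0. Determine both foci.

(-2, 3) and (-2, 15)

Group: 25(x² + 4x) -11(y² - 18y) = 516
Complete the square: 25(x + 2)² -11(y - 9)² = 516 + 100 - 891 = -275
Divide through by -275 to get (y - 9)²/25 - (x + 2)²/11 = 1.
Hyperbola, center (-2, 9), transverse axis vertical; a² = 25, b² = 11.
c² = a² + b² = 25 + 11 = 36, so c = 6.
Foci lie on the vertical axis through the center: (h, k ± c).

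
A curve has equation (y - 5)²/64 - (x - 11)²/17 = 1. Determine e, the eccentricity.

e = 9/8

Center (11, 5). The positive term is the y-term, so the transverse axis is vertical; a² = 64, b² = 17.
c² = a² + b² = 81, so c = 9.
e = c/a = 9/8.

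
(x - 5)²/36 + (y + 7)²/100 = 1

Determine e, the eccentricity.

Center (5, -7). The larger denominator 100 sits under the y-term, so the major axis is vertical; a² = 100, b² = 36.
c² = a² - b² = 64, so c = 8.
e = c/a = 8/10 = 4/5.

e = 4/5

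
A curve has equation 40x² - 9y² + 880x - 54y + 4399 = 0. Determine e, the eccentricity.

e = 7/3

Group the x- and y-terms: 40(x² + 22x) -9(y² + 6y) = -4399
40(x + 11)² -9(y + 3)² = -4399 + 4840 - 81 = 360
Divide through by 360 to get (x + 11)²/9 - (y + 3)²/40 = 1.
Hyperbola, center (-11, -3), transverse axis horizontal; a² = 9, b² = 40.
c² = a² + b² = 49, so c = 7.
e = c/a = 7/3.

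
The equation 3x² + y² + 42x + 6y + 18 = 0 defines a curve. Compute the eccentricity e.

Rearranging, 3(x² + 14x) + (y² + 6y) = -18.
Completing the square gives 3(x + 7)² + (y + 3)² = -18 + 147 + 9 = 138.
Divide through by 138 to get (x + 7)²/46 + (y + 3)²/138 = 1.
Ellipse, center (-7, -3), major axis vertical; a² = 138, b² = 46.
c² = a² - b² = 92, so c = 2√23.
e = c/a = 2√23/√138 = √6/3.

e = √6/3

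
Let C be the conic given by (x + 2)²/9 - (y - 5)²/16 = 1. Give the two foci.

(-7, 5) and (3, 5)

Center (-2, 5). The positive term is the x-term, so the transverse axis is horizontal; a² = 9, b² = 16.
c² = a² + b² = 9 + 16 = 25, so c = 5.
Foci lie on the horizontal axis through the center: (h ± c, k).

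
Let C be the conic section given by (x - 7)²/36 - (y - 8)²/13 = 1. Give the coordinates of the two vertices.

Center (7, 8). The positive term is the x-term, so the transverse axis is horizontal; a² = 36, b² = 13.
a = 6. Vertices at (h ± a, k).

(1, 8) and (13, 8)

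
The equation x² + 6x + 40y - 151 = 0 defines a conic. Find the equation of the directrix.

y = 14

Only x is squared. Complete the square in x: (x + 3)² = -40(y - 4).
Vertex (-3, 4); 4p = -40 so p = -10. Opens down.
Directrix is the horizontal line y = k − p = 4 − (-10) = 14.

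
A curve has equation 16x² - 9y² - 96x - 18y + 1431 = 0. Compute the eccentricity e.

Group: 16(x² - 6x) -9(y² + 2y) = -1431
Complete the square: 16(x - 3)² -9(y + 1)² = -1431 + 144 - 9 = -1296
Dividing both sides by -1296: (y + 1)²/144 - (x - 3)²/81 = 1
Hyperbola, center (3, -1), transverse axis vertical; a² = 144, b² = 81.
c² = a² + b² = 225, so c = 15.
e = c/a = 15/12 = 5/4.

e = 5/4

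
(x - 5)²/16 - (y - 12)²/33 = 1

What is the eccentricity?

e = 7/4

Center (5, 12). The positive term is the x-term, so the transverse axis is horizontal; a² = 16, b² = 33.
c² = a² + b² = 49, so c = 7.
e = c/a = 7/4.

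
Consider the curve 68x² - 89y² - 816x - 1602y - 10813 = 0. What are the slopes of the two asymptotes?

Group the x- and y-terms: 68(x² - 12x) -89(y² + 18y) = 10813
Complete the square in x and y: 68(x - 6)² -89(y + 9)² = 10813 + 2448 - 7209 = 6052
Divide by 6052: (x - 6)²/89 - (y + 9)²/68 = 1
Hyperbola, center (6, -9), transverse axis horizontal; a² = 89, b² = 68.
For a horizontal hyperbola the asymptotes have slope ±b/a.
Here that is ±2√17/√89 = ±2√1513/89.

2√1513/89 and -2√1513/89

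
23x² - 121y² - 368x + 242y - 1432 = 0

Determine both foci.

Rearranging, 23(x² - 16x) -121(y² - 2y) = 1432.
Complete the square: 23(x - 8)² -121(y - 1)² = 1432 + 1472 - 121 = 2783
Divide by 2783: (x - 8)²/121 - (y - 1)²/23 = 1
Hyperbola, center (8, 1), transverse axis horizontal; a² = 121, b² = 23.
c² = a² + b² = 121 + 23 = 144, so c = 12.
Foci lie on the horizontal axis through the center: (h ± c, k).

(-4, 1) and (20, 1)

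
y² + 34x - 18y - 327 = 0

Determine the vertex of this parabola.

(12, 9)

Only y is squared. Complete the square in y: (y - 9)² = -34(x - 12).
Vertex (12, 9); 4p = -34 so p = -17/2. Opens left.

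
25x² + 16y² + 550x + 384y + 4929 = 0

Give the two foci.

(-11, -15) and (-11, -9)

Rearranging, 25(x² + 22x) + 16(y² + 24y) = -4929.
Complete the square: 25(x + 11)² + 16(y + 12)² = -4929 + 3025 + 2304 = 400
Dividing both sides by 400: (x + 11)²/16 + (y + 12)²/25 = 1
Ellipse, center (-11, -12), major axis vertical; a² = 25, b² = 16.
c² = a² - b² = 25 - 16 = 9, so c = 3.
Foci lie on the vertical axis through the center: (h, k ± c).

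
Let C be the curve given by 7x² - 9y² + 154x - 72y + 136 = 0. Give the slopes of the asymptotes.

Rearranging, 7(x² + 22x) -9(y² + 8y) = -136.
Completing the square gives 7(x + 11)² -9(y + 4)² = -136 + 847 - 144 = 567.
Divide through by 567 to get (x + 11)²/81 - (y + 4)²/63 = 1.
Hyperbola, center (-11, -4), transverse axis horizontal; a² = 81, b² = 63.
For a horizontal hyperbola the asymptotes have slope ±b/a.
Here that is ±3√7/9 = ±√7/3.

√7/3 and -√7/3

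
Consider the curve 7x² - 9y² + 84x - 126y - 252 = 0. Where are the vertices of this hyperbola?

(-9, -7) and (-3, -7)

Rearranging, 7(x² + 12x) -9(y² + 14y) = 252.
Complete the square in x and y: 7(x + 6)² -9(y + 7)² = 252 + 252 - 441 = 63
Divide by 63: (x + 6)²/9 - (y + 7)²/7 = 1
Hyperbola, center (-6, -7), transverse axis horizontal; a² = 9, b² = 7.
a = 3. Vertices at (h ± a, k).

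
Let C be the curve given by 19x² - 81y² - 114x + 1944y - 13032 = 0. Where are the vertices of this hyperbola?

Group the x- and y-terms: 19(x² - 6x) -81(y² - 24y) = 13032
Completing the square gives 19(x - 3)² -81(y - 12)² = 13032 + 171 - 11664 = 1539.
Divide by 1539: (x - 3)²/81 - (y - 12)²/19 = 1
Hyperbola, center (3, 12), transverse axis horizontal; a² = 81, b² = 19.
a = 9. Vertices at (h ± a, k).

(-6, 12) and (12, 12)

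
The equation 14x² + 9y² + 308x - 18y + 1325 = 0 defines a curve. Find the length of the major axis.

14(x² + 22x) + 9(y² - 2y) = -1325
14(x + 11)² + 9(y - 1)² = -1325 + 1694 + 9 = 378
Divide by 378: (x + 11)²/27 + (y - 1)²/42 = 1
Ellipse, center (-11, 1), major axis vertical; a² = 42, b² = 27.
a² = 42 so a = √42; the major axis has length 2a = 2√42.

2√42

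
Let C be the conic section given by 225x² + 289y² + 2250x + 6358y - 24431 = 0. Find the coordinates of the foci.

(-13, -11) and (3, -11)

Group the x- and y-terms: 225(x² + 10x) + 289(y² + 22y) = 24431
Completing the square gives 225(x + 5)² + 289(y + 11)² = 24431 + 5625 + 34969 = 65025.
Dividing both sides by 65025: (x + 5)²/289 + (y + 11)²/225 = 1
Ellipse, center (-5, -11), major axis horizontal; a² = 289, b² = 225.
c² = a² - b² = 289 - 225 = 64, so c = 8.
Foci lie on the horizontal axis through the center: (h ± c, k).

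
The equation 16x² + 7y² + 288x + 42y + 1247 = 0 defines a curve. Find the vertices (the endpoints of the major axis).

Group the x- and y-terms: 16(x² + 18x) + 7(y² + 6y) = -1247
16(x + 9)² + 7(y + 3)² = -1247 + 1296 + 63 = 112
Divide through by 112 to get (x + 9)²/7 + (y + 3)²/16 = 1.
Ellipse, center (-9, -3), major axis vertical; a² = 16, b² = 7.
a = 4. Vertices at (h, k ± a).

(-9, -7) and (-9, 1)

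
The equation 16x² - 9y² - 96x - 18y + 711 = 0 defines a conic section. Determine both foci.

(3, -11) and (3, 9)

Group: 16(x² - 6x) -9(y² + 2y) = -711
Completing the square gives 16(x - 3)² -9(y + 1)² = -711 + 144 - 9 = -576.
Dividing both sides by -576: (y + 1)²/64 - (x - 3)²/36 = 1
Hyperbola, center (3, -1), transverse axis vertical; a² = 64, b² = 36.
c² = a² + b² = 64 + 36 = 100, so c = 10.
Foci lie on the vertical axis through the center: (h, k ± c).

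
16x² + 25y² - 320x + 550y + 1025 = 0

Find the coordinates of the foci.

Collect terms: 16(x² - 20x) + 25(y² + 22y) = -1025
Complete the square in x and y: 16(x - 10)² + 25(y + 11)² = -1025 + 1600 + 3025 = 3600
Dividing both sides by 3600: (x - 10)²/225 + (y + 11)²/144 = 1
Ellipse, center (10, -11), major axis horizontal; a² = 225, b² = 144.
c² = a² - b² = 225 - 144 = 81, so c = 9.
Foci lie on the horizontal axis through the center: (h ± c, k).

(1, -11) and (19, -11)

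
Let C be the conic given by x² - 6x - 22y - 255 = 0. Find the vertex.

(3, -12)

Only x is squared. Complete the square in x: (x - 3)² = 22(y + 12).
Vertex (3, -12); 4p = 22 so p = 11/2. Opens up.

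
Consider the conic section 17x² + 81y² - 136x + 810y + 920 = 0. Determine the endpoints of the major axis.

(-5, -5) and (13, -5)

17(x² - 8x) + 81(y² + 10y) = -920
17(x - 4)² + 81(y + 5)² = -920 + 272 + 2025 = 1377
Divide through by 1377 to get (x - 4)²/81 + (y + 5)²/17 = 1.
Ellipse, center (4, -5), major axis horizontal; a² = 81, b² = 17.
a = 9. Vertices at (h ± a, k).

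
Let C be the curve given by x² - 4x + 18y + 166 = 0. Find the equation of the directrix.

Only x is squared. Complete the square in x: (x - 2)² = -18(y + 9).
Vertex (2, -9); 4p = -18 so p = -9/2. Opens down.
Directrix is the horizontal line y = k − p = -9 − (-9/2) = -9/2.

y = -9/2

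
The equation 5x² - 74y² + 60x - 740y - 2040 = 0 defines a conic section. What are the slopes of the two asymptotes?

5(x² + 12x) -74(y² + 10y) = 2040
5(x + 6)² -74(y + 5)² = 2040 + 180 - 1850 = 370
Divide by 370: (x + 6)²/74 - (y + 5)²/5 = 1
Hyperbola, center (-6, -5), transverse axis horizontal; a² = 74, b² = 5.
For a horizontal hyperbola the asymptotes have slope ±b/a.
Here that is ±√5/√74 = ±√370/74.

√370/74 and -√370/74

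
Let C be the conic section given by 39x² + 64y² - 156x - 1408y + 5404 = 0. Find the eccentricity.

Collect terms: 39(x² - 4x) + 64(y² - 22y) = -5404
39(x - 2)² + 64(y - 11)² = -5404 + 156 + 7744 = 2496
Dividing both sides by 2496: (x - 2)²/64 + (y - 11)²/39 = 1
Ellipse, center (2, 11), major axis horizontal; a² = 64, b² = 39.
c² = a² - b² = 25, so c = 5.
e = c/a = 5/8.

e = 5/8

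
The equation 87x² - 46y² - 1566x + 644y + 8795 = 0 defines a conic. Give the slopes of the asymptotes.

Rearranging, 87(x² - 18x) -46(y² - 14y) = -8795.
87(x - 9)² -46(y - 7)² = -8795 + 7047 - 2254 = -4002
Divide through by -4002 to get (y - 7)²/87 - (x - 9)²/46 = 1.
Hyperbola, center (9, 7), transverse axis vertical; a² = 87, b² = 46.
For a vertical hyperbola the asymptotes have slope ±a/b.
Here that is ±√87/√46 = ±√4002/46.

√4002/46 and -√4002/46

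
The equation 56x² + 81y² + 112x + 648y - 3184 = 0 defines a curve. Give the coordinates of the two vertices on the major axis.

Group: 56(x² + 2x) + 81(y² + 8y) = 3184
Completing the square gives 56(x + 1)² + 81(y + 4)² = 3184 + 56 + 1296 = 4536.
Divide through by 4536 to get (x + 1)²/81 + (y + 4)²/56 = 1.
Ellipse, center (-1, -4), major axis horizontal; a² = 81, b² = 56.
a = 9. Vertices at (h ± a, k).

(-10, -4) and (8, -4)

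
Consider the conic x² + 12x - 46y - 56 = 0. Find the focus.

Only x is squared. Complete the square in x: (x + 6)² = 46(y + 2).
Vertex (-6, -2); 4p = 46 so p = 23/2. Opens up.
Focus is p units from the vertex along the axis: (h, k + p).

(-6, 19/2)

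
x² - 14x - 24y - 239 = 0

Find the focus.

(7, -6)

Only x is squared. Complete the square in x: (x - 7)² = 24(y + 12).
Vertex (7, -12); 4p = 24 so p = 6. Opens up.
Focus is p units from the vertex along the axis: (h, k + p).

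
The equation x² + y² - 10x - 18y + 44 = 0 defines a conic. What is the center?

(5, 9)

Collect terms: (x² - 10x) + (y² - 18y) = -44
Complete the square in x and y: (x - 5)² + (y - 9)² = -44 + 25 + 81 = 62
So (x - 5)² + (y - 9)² = 62.
Circle centered at (5, 9) with r² = 62.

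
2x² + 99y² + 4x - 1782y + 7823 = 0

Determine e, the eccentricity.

2(x² + 2x) + 99(y² - 18y) = -7823
2(x + 1)² + 99(y - 9)² = -7823 + 2 + 8019 = 198
Dividing both sides by 198: (x + 1)²/99 + (y - 9)²/2 = 1
Ellipse, center (-1, 9), major axis horizontal; a² = 99, b² = 2.
c² = a² - b² = 97, so c = √97.
e = c/a = √97/3√11 = √1067/33.

e = √1067/33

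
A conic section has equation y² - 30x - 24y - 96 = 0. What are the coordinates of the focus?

(-1/2, 12)

Only y is squared. Complete the square in y: (y - 12)² = 30(x + 8).
Vertex (-8, 12); 4p = 30 so p = 15/2. Opens right.
Focus is p units from the vertex along the axis: (h + p, k).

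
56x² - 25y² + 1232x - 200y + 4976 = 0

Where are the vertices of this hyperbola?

(-16, -4) and (-6, -4)

Collect terms: 56(x² + 22x) -25(y² + 8y) = -4976
56(x + 11)² -25(y + 4)² = -4976 + 6776 - 400 = 1400
Dividing both sides by 1400: (x + 11)²/25 - (y + 4)²/56 = 1
Hyperbola, center (-11, -4), transverse axis horizontal; a² = 25, b² = 56.
a = 5. Vertices at (h ± a, k).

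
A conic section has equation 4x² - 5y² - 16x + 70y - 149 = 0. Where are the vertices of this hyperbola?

Collect terms: 4(x² - 4x) -5(y² - 14y) = 149
Complete the square in x and y: 4(x - 2)² -5(y - 7)² = 149 + 16 - 245 = -80
Divide by -80: (y - 7)²/16 - (x - 2)²/20 = 1
Hyperbola, center (2, 7), transverse axis vertical; a² = 16, b² = 20.
a = 4. Vertices at (h, k ± a).

(2, 3) and (2, 11)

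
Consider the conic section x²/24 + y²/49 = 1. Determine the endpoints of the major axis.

Center (0, 0). The larger denominator 49 sits under the y-term, so the major axis is vertical; a² = 49, b² = 24.
a = 7. Vertices at (h, k ± a).

(0, -7) and (0, 7)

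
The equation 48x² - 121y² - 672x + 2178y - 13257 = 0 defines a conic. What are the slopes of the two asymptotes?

4√3/11 and -4√3/11

Rearranging, 48(x² - 14x) -121(y² - 18y) = 13257.
Completing the square gives 48(x - 7)² -121(y - 9)² = 13257 + 2352 - 9801 = 5808.
Divide through by 5808 to get (x - 7)²/121 - (y - 9)²/48 = 1.
Hyperbola, center (7, 9), transverse axis horizontal; a² = 121, b² = 48.
For a horizontal hyperbola the asymptotes have slope ±b/a.
Here that is ±4√3/11.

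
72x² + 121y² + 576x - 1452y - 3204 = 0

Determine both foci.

Collect terms: 72(x² + 8x) + 121(y² - 12y) = 3204
72(x + 4)² + 121(y - 6)² = 3204 + 1152 + 4356 = 8712
Dividing both sides by 8712: (x + 4)²/121 + (y - 6)²/72 = 1
Ellipse, center (-4, 6), major axis horizontal; a² = 121, b² = 72.
c² = a² - b² = 121 - 72 = 49, so c = 7.
Foci lie on the horizontal axis through the center: (h ± c, k).

(-11, 6) and (3, 6)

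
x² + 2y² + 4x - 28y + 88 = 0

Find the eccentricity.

(x² + 4x) + 2(y² - 14y) = -88
Complete the square in x and y: (x + 2)² + 2(y - 7)² = -88 + 4 + 98 = 14
Divide through by 14 to get (x + 2)²/14 + (y - 7)²/7 = 1.
Ellipse, center (-2, 7), major axis horizontal; a² = 14, b² = 7.
c² = a² - b² = 7, so c = √7.
e = c/a = √7/√14 = √2/2.

e = √2/2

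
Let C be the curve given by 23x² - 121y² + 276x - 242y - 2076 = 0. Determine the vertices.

(-17, -1) and (5, -1)

23(x² + 12x) -121(y² + 2y) = 2076
Complete the square in x and y: 23(x + 6)² -121(y + 1)² = 2076 + 828 - 121 = 2783
Divide by 2783: (x + 6)²/121 - (y + 1)²/23 = 1
Hyperbola, center (-6, -1), transverse axis horizontal; a² = 121, b² = 23.
a = 11. Vertices at (h ± a, k).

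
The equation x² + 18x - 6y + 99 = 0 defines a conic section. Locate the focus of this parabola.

(-9, 9/2)

Only x is squared. Complete the square in x: (x + 9)² = 6(y - 3).
Vertex (-9, 3); 4p = 6 so p = 3/2. Opens up.
Focus is p units from the vertex along the axis: (h, k + p).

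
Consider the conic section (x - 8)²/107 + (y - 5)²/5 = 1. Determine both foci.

(8 - √102, 5) and (8 + √102, 5)

Center (8, 5). The larger denominator 107 sits under the x-term, so the major axis is horizontal; a² = 107, b² = 5.
c² = a² - b² = 107 - 5 = 102, so c = √102.
Foci lie on the horizontal axis through the center: (h ± c, k).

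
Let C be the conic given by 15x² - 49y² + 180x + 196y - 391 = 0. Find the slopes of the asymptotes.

√15/7 and -√15/7

Collect terms: 15(x² + 12x) -49(y² - 4y) = 391
15(x + 6)² -49(y - 2)² = 391 + 540 - 196 = 735
Divide by 735: (x + 6)²/49 - (y - 2)²/15 = 1
Hyperbola, center (-6, 2), transverse axis horizontal; a² = 49, b² = 15.
For a horizontal hyperbola the asymptotes have slope ±b/a.
Here that is ±√15/7.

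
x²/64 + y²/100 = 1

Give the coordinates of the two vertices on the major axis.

Center (0, 0). The larger denominator 100 sits under the y-term, so the major axis is vertical; a² = 100, b² = 64.
a = 10. Vertices at (h, k ± a).

(0, -10) and (0, 10)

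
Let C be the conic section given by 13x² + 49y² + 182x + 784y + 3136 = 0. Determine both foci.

(-13, -8) and (-1, -8)

Group: 13(x² + 14x) + 49(y² + 16y) = -3136
Complete the square: 13(x + 7)² + 49(y + 8)² = -3136 + 637 + 3136 = 637
Divide through by 637 to get (x + 7)²/49 + (y + 8)²/13 = 1.
Ellipse, center (-7, -8), major axis horizontal; a² = 49, b² = 13.
c² = a² - b² = 49 - 13 = 36, so c = 6.
Foci lie on the horizontal axis through the center: (h ± c, k).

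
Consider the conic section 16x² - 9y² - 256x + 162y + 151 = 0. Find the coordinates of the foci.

(3, 9) and (13, 9)

Group the x- and y-terms: 16(x² - 16x) -9(y² - 18y) = -151
Complete the square in x and y: 16(x - 8)² -9(y - 9)² = -151 + 1024 - 729 = 144
Divide by 144: (x - 8)²/9 - (y - 9)²/16 = 1
Hyperbola, center (8, 9), transverse axis horizontal; a² = 9, b² = 16.
c² = a² + b² = 9 + 16 = 25, so c = 5.
Foci lie on the horizontal axis through the center: (h ± c, k).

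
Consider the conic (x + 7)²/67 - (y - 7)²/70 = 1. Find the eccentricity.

Center (-7, 7). The positive term is the x-term, so the transverse axis is horizontal; a² = 67, b² = 70.
c² = a² + b² = 137, so c = √137.
e = c/a = √137/√67 = √9179/67.

e = √9179/67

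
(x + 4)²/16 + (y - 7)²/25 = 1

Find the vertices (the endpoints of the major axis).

(-4, 2) and (-4, 12)

Center (-4, 7). The larger denominator 25 sits under the y-term, so the major axis is vertical; a² = 25, b² = 16.
a = 5. Vertices at (h, k ± a).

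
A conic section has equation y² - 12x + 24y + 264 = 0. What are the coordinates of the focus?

(13, -12)

Only y is squared. Complete the square in y: (y + 12)² = 12(x - 10).
Vertex (10, -12); 4p = 12 so p = 3. Opens right.
Focus is p units from the vertex along the axis: (h + p, k).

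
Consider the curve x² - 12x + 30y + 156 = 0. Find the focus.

Only x is squared. Complete the square in x: (x - 6)² = -30(y + 4).
Vertex (6, -4); 4p = -30 so p = -15/2. Opens down.
Focus is p units from the vertex along the axis: (h, k + p).

(6, -23/2)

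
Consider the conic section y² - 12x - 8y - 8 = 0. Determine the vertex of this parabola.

Only y is squared. Complete the square in y: (y - 4)² = 12(x + 2).
Vertex (-2, 4); 4p = 12 so p = 3. Opens right.

(-2, 4)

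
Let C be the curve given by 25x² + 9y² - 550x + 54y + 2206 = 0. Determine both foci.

Group: 25(x² - 22x) + 9(y² + 6y) = -2206
Completing the square gives 25(x - 11)² + 9(y + 3)² = -2206 + 3025 + 81 = 900.
Divide through by 900 to get (x - 11)²/36 + (y + 3)²/100 = 1.
Ellipse, center (11, -3), major axis vertical; a² = 100, b² = 36.
c² = a² - b² = 100 - 36 = 64, so c = 8.
Foci lie on the vertical axis through the center: (h, k ± c).

(11, -11) and (11, 5)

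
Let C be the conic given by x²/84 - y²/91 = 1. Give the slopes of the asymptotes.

Center (0, 0). The positive term is the x-term, so the transverse axis is horizontal; a² = 84, b² = 91.
For a horizontal hyperbola the asymptotes have slope ±b/a.
Here that is ±√91/2√21 = ±√39/6.

√39/6 and -√39/6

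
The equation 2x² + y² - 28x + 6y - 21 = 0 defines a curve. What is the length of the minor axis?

16

2(x² - 14x) + (y² + 6y) = 21
Complete the square: 2(x - 7)² + (y + 3)² = 21 + 98 + 9 = 128
Dividing both sides by 128: (x - 7)²/64 + (y + 3)²/128 = 1
Ellipse, center (7, -3), major axis vertical; a² = 128, b² = 64.
b² = 64 so b = 8; the minor axis has length 2b = 16.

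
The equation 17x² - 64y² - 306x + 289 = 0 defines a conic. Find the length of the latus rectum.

Collect terms: 17(x² - 18x) -64y² = -289
Completing the square gives 17(x - 9)² -64y² = -289 + 1377 + 0 = 1088.
Divide through by 1088 to get (x - 9)²/64 - y²/17 = 1.
Hyperbola, center (9, 0), transverse axis horizontal; a² = 64, b² = 17.
Latus rectum length = 2b²/a = 2·17/8 = 17/4.

17/4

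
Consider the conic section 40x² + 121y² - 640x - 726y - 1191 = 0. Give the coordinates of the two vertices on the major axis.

Rearranging, 40(x² - 16x) + 121(y² - 6y) = 1191.
Completing the square gives 40(x - 8)² + 121(y - 3)² = 1191 + 2560 + 1089 = 4840.
Divide by 4840: (x - 8)²/121 + (y - 3)²/40 = 1
Ellipse, center (8, 3), major axis horizontal; a² = 121, b² = 40.
a = 11. Vertices at (h ± a, k).

(-3, 3) and (19, 3)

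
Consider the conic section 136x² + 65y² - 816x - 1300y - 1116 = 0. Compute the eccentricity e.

e = √2414/68

Group the x- and y-terms: 136(x² - 6x) + 65(y² - 20y) = 1116
136(x - 3)² + 65(y - 10)² = 1116 + 1224 + 6500 = 8840
Divide through by 8840 to get (x - 3)²/65 + (y - 10)²/136 = 1.
Ellipse, center (3, 10), major axis vertical; a² = 136, b² = 65.
c² = a² - b² = 71, so c = √71.
e = c/a = √71/2√34 = √2414/68.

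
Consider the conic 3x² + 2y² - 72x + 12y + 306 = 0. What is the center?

(12, -3)

Group the x- and y-terms: 3(x² - 24x) + 2(y² + 6y) = -306
3(x - 12)² + 2(y + 3)² = -306 + 432 + 18 = 144
Dividing both sides by 144: (x - 12)²/48 + (y + 3)²/72 = 1
Ellipse with center (12, -3).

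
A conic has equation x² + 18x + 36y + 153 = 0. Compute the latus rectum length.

Only x is squared. Complete the square in x: (x + 9)² = -36(y + 2).
Vertex (-9, -2); 4p = -36 so p = -9. Opens down.
Latus rectum length = |4p| = 36.

36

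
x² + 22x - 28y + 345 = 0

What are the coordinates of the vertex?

Only x is squared. Complete the square in x: (x + 11)² = 28(y - 8).
Vertex (-11, 8); 4p = 28 so p = 7. Opens up.

(-11, 8)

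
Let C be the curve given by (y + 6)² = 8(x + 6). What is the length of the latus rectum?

8

Vertex (-6, -6); 4p = 8 so p = 2. Opens right.
Latus rectum length = |4p| = 8.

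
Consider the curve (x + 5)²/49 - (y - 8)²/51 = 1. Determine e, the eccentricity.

e = 10/7

Center (-5, 8). The positive term is the x-term, so the transverse axis is horizontal; a² = 49, b² = 51.
c² = a² + b² = 100, so c = 10.
e = c/a = 10/7.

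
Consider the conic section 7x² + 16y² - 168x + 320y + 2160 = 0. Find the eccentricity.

e = 3/4

Group: 7(x² - 24x) + 16(y² + 20y) = -2160
Complete the square: 7(x - 12)² + 16(y + 10)² = -2160 + 1008 + 1600 = 448
Dividing both sides by 448: (x - 12)²/64 + (y + 10)²/28 = 1
Ellipse, center (12, -10), major axis horizontal; a² = 64, b² = 28.
c² = a² - b² = 36, so c = 6.
e = c/a = 6/8 = 3/4.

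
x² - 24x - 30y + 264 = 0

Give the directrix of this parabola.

y = -7/2

Only x is squared. Complete the square in x: (x - 12)² = 30(y - 4).
Vertex (12, 4); 4p = 30 so p = 15/2. Opens up.
Directrix is the horizontal line y = k − p = 4 − (15/2) = -7/2.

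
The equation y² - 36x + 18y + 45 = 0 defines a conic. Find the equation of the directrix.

x = -10

Only y is squared. Complete the square in y: (y + 9)² = 36(x + 1).
Vertex (-1, -9); 4p = 36 so p = 9. Opens right.
Directrix is the vertical line x = h − p = -1 − (9) = -10.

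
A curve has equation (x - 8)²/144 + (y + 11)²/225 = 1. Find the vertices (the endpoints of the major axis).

Center (8, -11). The larger denominator 225 sits under the y-term, so the major axis is vertical; a² = 225, b² = 144.
a = 15. Vertices at (h, k ± a).

(8, -26) and (8, 4)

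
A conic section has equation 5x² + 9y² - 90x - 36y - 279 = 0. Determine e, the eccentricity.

e = 2/3

5(x² - 18x) + 9(y² - 4y) = 279
Completing the square gives 5(x - 9)² + 9(y - 2)² = 279 + 405 + 36 = 720.
Divide by 720: (x - 9)²/144 + (y - 2)²/80 = 1
Ellipse, center (9, 2), major axis horizontal; a² = 144, b² = 80.
c² = a² - b² = 64, so c = 8.
e = c/a = 8/12 = 2/3.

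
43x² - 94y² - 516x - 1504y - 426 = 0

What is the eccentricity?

Group the x- and y-terms: 43(x² - 12x) -94(y² + 16y) = 426
Complete the square in x and y: 43(x - 6)² -94(y + 8)² = 426 + 1548 - 6016 = -4042
Dividing both sides by -4042: (y + 8)²/43 - (x - 6)²/94 = 1
Hyperbola, center (6, -8), transverse axis vertical; a² = 43, b² = 94.
c² = a² + b² = 137, so c = √137.
e = c/a = √137/√43 = √5891/43.

e = √5891/43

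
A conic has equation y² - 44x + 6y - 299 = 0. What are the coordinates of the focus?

(4, -3)

Only y is squared. Complete the square in y: (y + 3)² = 44(x + 7).
Vertex (-7, -3); 4p = 44 so p = 11. Opens right.
Focus is p units from the vertex along the axis: (h + p, k).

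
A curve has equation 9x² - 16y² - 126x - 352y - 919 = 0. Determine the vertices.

Group the x- and y-terms: 9(x² - 14x) -16(y² + 22y) = 919
Complete the square in x and y: 9(x - 7)² -16(y + 11)² = 919 + 441 - 1936 = -576
Divide through by -576 to get (y + 11)²/36 - (x - 7)²/64 = 1.
Hyperbola, center (7, -11), transverse axis vertical; a² = 36, b² = 64.
a = 6. Vertices at (h, k ± a).

(7, -17) and (7, -5)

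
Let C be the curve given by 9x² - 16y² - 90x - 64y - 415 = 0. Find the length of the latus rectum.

Group: 9(x² - 10x) -16(y² + 4y) = 415
9(x - 5)² -16(y + 2)² = 415 + 225 - 64 = 576
Divide through by 576 to get (x - 5)²/64 - (y + 2)²/36 = 1.
Hyperbola, center (5, -2), transverse axis horizontal; a² = 64, b² = 36.
Latus rectum length = 2b²/a = 2·36/8 = 9.

9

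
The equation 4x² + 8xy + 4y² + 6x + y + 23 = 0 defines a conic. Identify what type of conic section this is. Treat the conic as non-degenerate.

parabola

A = 4, B = 8, C = 4.
Discriminant B² − 4AC = 8² − 4·4·4 = 0.
B² − 4AC = 0 ⇒ parabola.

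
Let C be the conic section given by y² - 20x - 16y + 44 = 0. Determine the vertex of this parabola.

(-1, 8)

Only y is squared. Complete the square in y: (y - 8)² = 20(x + 1).
Vertex (-1, 8); 4p = 20 so p = 5. Opens right.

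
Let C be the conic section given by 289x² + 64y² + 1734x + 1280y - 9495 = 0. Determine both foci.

Group the x- and y-terms: 289(x² + 6x) + 64(y² + 20y) = 9495
Complete the square: 289(x + 3)² + 64(y + 10)² = 9495 + 2601 + 6400 = 18496
Divide through by 18496 to get (x + 3)²/64 + (y + 10)²/289 = 1.
Ellipse, center (-3, -10), major axis vertical; a² = 289, b² = 64.
c² = a² - b² = 289 - 64 = 225, so c = 15.
Foci lie on the vertical axis through the center: (h, k ± c).

(-3, -25) and (-3, 5)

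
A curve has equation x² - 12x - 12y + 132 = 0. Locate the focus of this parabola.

(6, 11)

Only x is squared. Complete the square in x: (x - 6)² = 12(y - 8).
Vertex (6, 8); 4p = 12 so p = 3. Opens up.
Focus is p units from the vertex along the axis: (h, k + p).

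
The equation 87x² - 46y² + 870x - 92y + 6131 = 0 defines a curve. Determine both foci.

Collect terms: 87(x² + 10x) -46(y² + 2y) = -6131
87(x + 5)² -46(y + 1)² = -6131 + 2175 - 46 = -4002
Divide by -4002: (y + 1)²/87 - (x + 5)²/46 = 1
Hyperbola, center (-5, -1), transverse axis vertical; a² = 87, b² = 46.
c² = a² + b² = 87 + 46 = 133, so c = √133.
Foci lie on the vertical axis through the center: (h, k ± c).

(-5, -1 - √133) and (-5, -1 + √133)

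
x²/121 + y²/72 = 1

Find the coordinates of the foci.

Center (0, 0). The larger denominator 121 sits under the x-term, so the major axis is horizontal; a² = 121, b² = 72.
c² = a² - b² = 121 - 72 = 49, so c = 7.
Foci lie on the horizontal axis through the center: (h ± c, k).

(-7, 0) and (7, 0)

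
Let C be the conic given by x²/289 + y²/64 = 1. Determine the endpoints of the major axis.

Center (0, 0). The larger denominator 289 sits under the x-term, so the major axis is horizontal; a² = 289, b² = 64.
a = 17. Vertices at (h ± a, k).

(-17, 0) and (17, 0)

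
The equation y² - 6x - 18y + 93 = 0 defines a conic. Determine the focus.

Only y is squared. Complete the square in y: (y - 9)² = 6(x - 2).
Vertex (2, 9); 4p = 6 so p = 3/2. Opens right.
Focus is p units from the vertex along the axis: (h + p, k).

(7/2, 9)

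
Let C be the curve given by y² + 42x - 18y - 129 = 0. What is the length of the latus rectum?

Only y is squared. Complete the square in y: (y - 9)² = -42(x - 5).
Vertex (5, 9); 4p = -42 so p = -21/2. Opens left.
Latus rectum length = |4p| = 42.

42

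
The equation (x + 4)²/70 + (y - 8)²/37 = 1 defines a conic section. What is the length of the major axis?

2√70

Center (-4, 8). The larger denominator 70 sits under the x-term, so the major axis is horizontal; a² = 70, b² = 37.
a² = 70 so a = √70; the major axis has length 2a = 2√70.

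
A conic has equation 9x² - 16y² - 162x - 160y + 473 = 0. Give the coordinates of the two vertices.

Rearranging, 9(x² - 18x) -16(y² + 10y) = -473.
Complete the square in x and y: 9(x - 9)² -16(y + 5)² = -473 + 729 - 400 = -144
Divide by -144: (y + 5)²/9 - (x - 9)²/16 = 1
Hyperbola, center (9, -5), transverse axis vertical; a² = 9, b² = 16.
a = 3. Vertices at (h, k ± a).

(9, -8) and (9, -2)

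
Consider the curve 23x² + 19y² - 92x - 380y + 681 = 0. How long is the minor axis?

Group the x- and y-terms: 23(x² - 4x) + 19(y² - 20y) = -681
Complete the square: 23(x - 2)² + 19(y - 10)² = -681 + 92 + 1900 = 1311
Divide by 1311: (x - 2)²/57 + (y - 10)²/69 = 1
Ellipse, center (2, 10), major axis vertical; a² = 69, b² = 57.
b² = 57 so b = √57; the minor axis has length 2b = 2√57.

2√57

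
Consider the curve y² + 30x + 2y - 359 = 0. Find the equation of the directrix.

Only y is squared. Complete the square in y: (y + 1)² = -30(x - 12).
Vertex (12, -1); 4p = -30 so p = -15/2. Opens left.
Directrix is the vertical line x = h − p = 12 − (-15/2) = 39/2.

x = 39/2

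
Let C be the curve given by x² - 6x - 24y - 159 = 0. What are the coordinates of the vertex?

Only x is squared. Complete the square in x: (x - 3)² = 24(y + 7).
Vertex (3, -7); 4p = 24 so p = 6. Opens up.

(3, -7)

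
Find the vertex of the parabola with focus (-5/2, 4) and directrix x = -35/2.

(-10, 4)

The vertex is the midpoint between the focus and the directrix along the axis of symmetry.
Axis is horizontal (directrix is vertical). Vertex x-coordinate = (-5/2 + (-35/2))/2 = -10; y-coordinate = 4.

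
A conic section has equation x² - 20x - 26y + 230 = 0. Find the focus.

(10, 23/2)

Only x is squared. Complete the square in x: (x - 10)² = 26(y - 5).
Vertex (10, 5); 4p = 26 so p = 13/2. Opens up.
Focus is p units from the vertex along the axis: (h, k + p).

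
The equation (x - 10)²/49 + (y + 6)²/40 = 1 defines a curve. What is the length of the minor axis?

Center (10, -6). The larger denominator 49 sits under the x-term, so the major axis is horizontal; a² = 49, b² = 40.
b² = 40 so b = 2√10; the minor axis has length 2b = 4√10.

4√10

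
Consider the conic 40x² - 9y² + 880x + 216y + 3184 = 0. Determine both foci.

(-18, 12) and (-4, 12)

Collect terms: 40(x² + 22x) -9(y² - 24y) = -3184
Complete the square in x and y: 40(x + 11)² -9(y - 12)² = -3184 + 4840 - 1296 = 360
Divide by 360: (x + 11)²/9 - (y - 12)²/40 = 1
Hyperbola, center (-11, 12), transverse axis horizontal; a² = 9, b² = 40.
c² = a² + b² = 9 + 40 = 49, so c = 7.
Foci lie on the horizontal axis through the center: (h ± c, k).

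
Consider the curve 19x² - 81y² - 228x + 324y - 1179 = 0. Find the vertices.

(-3, 2) and (15, 2)

Group: 19(x² - 12x) -81(y² - 4y) = 1179
Complete the square in x and y: 19(x - 6)² -81(y - 2)² = 1179 + 684 - 324 = 1539
Divide by 1539: (x - 6)²/81 - (y - 2)²/19 = 1
Hyperbola, center (6, 2), transverse axis horizontal; a² = 81, b² = 19.
a = 9. Vertices at (h ± a, k).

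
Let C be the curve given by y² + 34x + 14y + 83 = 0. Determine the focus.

Only y is squared. Complete the square in y: (y + 7)² = -34(x + 1).
Vertex (-1, -7); 4p = -34 so p = -17/2. Opens left.
Focus is p units from the vertex along the axis: (h + p, k).

(-19/2, -7)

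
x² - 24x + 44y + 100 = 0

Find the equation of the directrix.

Only x is squared. Complete the square in x: (x - 12)² = -44(y - 1).
Vertex (12, 1); 4p = -44 so p = -11. Opens down.
Directrix is the horizontal line y = k − p = 1 − (-11) = 12.

y = 12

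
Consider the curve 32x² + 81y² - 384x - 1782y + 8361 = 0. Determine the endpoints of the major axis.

Group: 32(x² - 12x) + 81(y² - 22y) = -8361
Completing the square gives 32(x - 6)² + 81(y - 11)² = -8361 + 1152 + 9801 = 2592.
Divide by 2592: (x - 6)²/81 + (y - 11)²/32 = 1
Ellipse, center (6, 11), major axis horizontal; a² = 81, b² = 32.
a = 9. Vertices at (h ± a, k).

(-3, 11) and (15, 11)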